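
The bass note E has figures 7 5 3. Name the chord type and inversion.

Intervals of 7/5/3 above the bass form a seventh chord; the bass is the root, so this is root position.

seventh chord, root position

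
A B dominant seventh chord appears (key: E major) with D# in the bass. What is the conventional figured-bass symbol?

6/5

D# is the third of B dominant seventh, so the chord is in first inversion.
A seventh chord in first inversion is figured 6/5/3, conventionally abbreviated 6/5.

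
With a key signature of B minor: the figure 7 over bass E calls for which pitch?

Counting 6 letter steps above E lands on D; in B minor, that letter is D.

D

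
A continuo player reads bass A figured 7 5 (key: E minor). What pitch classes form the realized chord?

The written figures 7 5 are shorthand for 7/5/3: the 3 is implied.
A third above A in this key is C.
A fifth above A in this key is E.
A seventh above A in this key is G.
Together with the bass A, this spells A minor seventh in root position.

A, C, E, G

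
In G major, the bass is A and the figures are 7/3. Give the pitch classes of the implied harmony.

A, C, E, G

The written figures 7/3 are shorthand for 7/5/3: the 5 is implied.
A third above A in this key is C.
A fifth above A in this key is E.
A seventh above A in this key is G.
Together with the bass A, this spells A minor seventh in root position.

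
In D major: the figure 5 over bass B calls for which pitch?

F#

Counting 4 letter steps above B lands on F; in D major, that letter is F#.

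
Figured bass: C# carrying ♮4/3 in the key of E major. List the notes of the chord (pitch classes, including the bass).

C#, E, F, A

The written figures ♮4/3 are shorthand for 6/4/3: the 6 is implied.
A third above C# in this key is E.
A fourth above C# in this key is F#, made natural (F) by the ♮ figure.
A sixth above C# in this key is A.
Together with the bass C#, this spells F augmented major seventh in second inversion.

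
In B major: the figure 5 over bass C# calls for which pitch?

Counting 4 letter steps above C# lands on G; in B major, that letter is G#.

G#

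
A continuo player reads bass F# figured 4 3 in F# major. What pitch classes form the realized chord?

F#, A#, B, D#

The written figures 4 3 are shorthand for 6/4/3: the 6 is implied.
A third above F# in this key is A#.
A fourth above F# in this key is B.
A sixth above F# in this key is D#.
Together with the bass F#, this spells B major seventh in second inversion.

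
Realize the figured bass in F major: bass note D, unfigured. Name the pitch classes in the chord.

D, F, A

An unfigured bass implies 5/3.
A third above D in this key is F.
A fifth above D in this key is A.
Together with the bass D, this spells D minor in root position.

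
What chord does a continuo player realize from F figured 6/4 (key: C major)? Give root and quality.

The figures 6/4 indicate a triad in second inversion.
In second inversion the root lies a fourth above the bass: a fourth above F in C major is B.
The chord tones are F, B, D, giving B diminished.

B diminished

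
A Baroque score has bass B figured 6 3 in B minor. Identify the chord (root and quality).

The figures 6 3 indicate a triad in first inversion.
In first inversion the root lies a sixth above the bass: a sixth above B in B minor is G.
The chord tones are B, D, G, giving G major.

G major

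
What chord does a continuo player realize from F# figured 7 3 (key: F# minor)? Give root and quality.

The figures 7 3 indicate a seventh chord in root position.
In root position the bass is the root, so the root is F#.
The chord tones are F#, A, C#, E, giving F# minor seventh.

F# minor seventh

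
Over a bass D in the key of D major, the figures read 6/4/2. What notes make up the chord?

A second above D in this key is E.
A fourth above D in this key is G.
A sixth above D in this key is B.
Together with the bass D, this spells E minor seventh in third inversion.

D, E, G, B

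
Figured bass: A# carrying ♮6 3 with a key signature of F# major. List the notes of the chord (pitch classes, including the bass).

A#, C#, F

A third above A# in this key is C#.
A sixth above A# in this key is F#, made natural (F) by the ♮ figure.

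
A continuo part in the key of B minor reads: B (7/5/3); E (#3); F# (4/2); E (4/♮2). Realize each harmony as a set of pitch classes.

B, D, F#, A | E, G#, B | F#, G, B, D | E, F, A, C#

B (7/5/3): B, D, F#, A.
E (5/#3): E, G#, B.
F# (6/4/2): F#, G, B, D.
E (6/4/♮2): E, F, A, C#.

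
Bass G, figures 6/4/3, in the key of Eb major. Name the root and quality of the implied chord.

C minor seventh

The figures 6/4/3 indicate a seventh chord in second inversion.
In second inversion the root lies a fourth above the bass: a fourth above G in Eb major is C.
The chord tones are G, Bb, C, Eb, giving C minor seventh.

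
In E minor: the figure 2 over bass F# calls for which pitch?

Counting 1 letter step above F# lands on G; in E minor, that letter is G.

G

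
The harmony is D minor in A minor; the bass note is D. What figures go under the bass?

no figures

D is the root of D minor, so the chord is in root position.
A triad in root position is figured 5/3, conventionally abbreviated (no figures — root-position triad).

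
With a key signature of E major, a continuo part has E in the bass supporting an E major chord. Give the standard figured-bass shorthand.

no figures

E is the root of E major, so the chord is in root position.
A triad in root position is figured 5/3, conventionally abbreviated (no figures — root-position triad).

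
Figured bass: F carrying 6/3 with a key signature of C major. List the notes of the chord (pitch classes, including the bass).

A third above F in this key is A.
A sixth above F in this key is D.
Together with the bass F, this spells D minor in first inversion.

F, A, D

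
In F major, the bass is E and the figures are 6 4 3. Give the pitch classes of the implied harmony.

E, G, A, C

A third above E in this key is G.
A fourth above E in this key is A.
A sixth above E in this key is C.
Together with the bass E, this spells A minor seventh in second inversion.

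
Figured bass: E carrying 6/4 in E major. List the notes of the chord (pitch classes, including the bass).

A fourth above E in this key is A.
A sixth above E in this key is C#.
Together with the bass E, this spells A major in second inversion.

E, A, C#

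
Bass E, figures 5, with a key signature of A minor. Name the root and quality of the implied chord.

The figures 5 indicate a triad in root position.
In root position the bass is the root, so the root is E.
The chord tones are E, G, B, giving E minor.

E minor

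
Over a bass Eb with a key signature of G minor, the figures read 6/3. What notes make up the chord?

A third above Eb in this key is G.
A sixth above Eb in this key is C.
Together with the bass Eb, this spells C minor in first inversion.

Eb, G, C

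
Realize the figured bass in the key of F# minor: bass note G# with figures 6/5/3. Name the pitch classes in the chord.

A third above G# in this key is B.
A fifth above G# in this key is D.
A sixth above G# in this key is E.
Together with the bass G#, this spells E dominant seventh in first inversion.

G#, B, D, E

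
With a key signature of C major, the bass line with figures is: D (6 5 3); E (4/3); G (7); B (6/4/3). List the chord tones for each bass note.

D (6/5/3): D, F, A, B.
E (6/4/3): E, G, A, C.
G (7/5/3): G, B, D, F.
B (6/4/3): B, D, E, G.

D, F, A, B | E, G, A, C | G, B, D, F | B, D, E, G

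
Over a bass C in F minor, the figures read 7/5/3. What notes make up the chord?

A third above C in this key is Eb.
A fifth above C in this key is G.
A seventh above C in this key is Bb.
Together with the bass C, this spells C minor seventh in root position.

C, Eb, G, Bb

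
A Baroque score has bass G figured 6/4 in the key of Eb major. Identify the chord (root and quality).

C minor

The figures 6/4 indicate a triad in second inversion.
In second inversion the root lies a fourth above the bass: a fourth above G in Eb major is C.
The chord tones are G, C, Eb, giving C minor.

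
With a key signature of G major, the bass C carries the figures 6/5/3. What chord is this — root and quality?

A minor seventh

The figures 6/5/3 indicate a seventh chord in first inversion.
In first inversion the root lies a sixth above the bass: a sixth above C in G major is A.
The chord tones are C, E, G, A, giving A minor seventh.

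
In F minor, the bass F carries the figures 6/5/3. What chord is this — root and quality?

The figures 6/5/3 indicate a seventh chord in first inversion.
In first inversion the root lies a sixth above the bass: a sixth above F in F minor is Db.
The chord tones are F, Ab, C, Db, giving Db major seventh.

Db major seventh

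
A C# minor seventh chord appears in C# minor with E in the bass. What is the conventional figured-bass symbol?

E is the third of C# minor seventh, so the chord is in first inversion.
A seventh chord in first inversion is figured 6/5/3, conventionally abbreviated 6/5.

6/5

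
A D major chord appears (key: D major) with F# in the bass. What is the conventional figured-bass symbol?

6

F# is the third of D major, so the chord is in first inversion.
A triad in first inversion is figured 6/3, conventionally abbreviated 6.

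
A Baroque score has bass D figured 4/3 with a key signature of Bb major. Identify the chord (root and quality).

The figures 4/3 indicate a seventh chord in second inversion.
In second inversion the root lies a fourth above the bass: a fourth above D in Bb major is G.
The chord tones are D, F, G, Bb, giving G minor seventh.

G minor seventh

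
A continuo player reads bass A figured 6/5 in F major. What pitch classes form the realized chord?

The written figures 6/5 are shorthand for 6/5/3: the 3 is implied.
A third above A in this key is C.
A fifth above A in this key is E.
A sixth above A in this key is F.
Together with the bass A, this spells F major seventh in first inversion.

A, C, E, F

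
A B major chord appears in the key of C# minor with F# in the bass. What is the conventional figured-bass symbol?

F# is the fifth of B major, so the chord is in second inversion.
A triad in second inversion is figured 6/4, conventionally abbreviated 6/4.

6/4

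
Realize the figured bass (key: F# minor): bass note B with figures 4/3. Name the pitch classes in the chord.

B, D, E, G#

The written figures 4/3 are shorthand for 6/4/3: the 6 is implied.
A third above B in this key is D.
A fourth above B in this key is E.
A sixth above B in this key is G#.
Together with the bass B, this spells E dominant seventh in second inversion.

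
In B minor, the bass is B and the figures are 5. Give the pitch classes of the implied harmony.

The written figures 5 are shorthand for 5/3: the 3 is implied.
A third above B in this key is D.
A fifth above B in this key is F#.
Together with the bass B, this spells B minor in root position.

B, D, F#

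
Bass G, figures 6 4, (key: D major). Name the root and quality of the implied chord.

C# diminished

The figures 6 4 indicate a triad in second inversion.
In second inversion the root lies a fourth above the bass: a fourth above G in D major is C#.
The chord tones are G, C#, E, giving C# diminished.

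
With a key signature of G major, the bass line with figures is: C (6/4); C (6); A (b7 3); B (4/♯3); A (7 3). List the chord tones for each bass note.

C (6/4): C, F#, A.
C (6/3): C, E, A.
A (b7/5/3): A, C, E, Gb.
B (6/4/#3): B, D#, E, G.
A (7/5/3): A, C, E, G.

C, F#, A | C, E, A | A, C, E, Gb | B, D#, E, G | A, C, E, G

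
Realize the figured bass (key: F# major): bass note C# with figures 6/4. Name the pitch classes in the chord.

A fourth above C# in this key is F#.
A sixth above C# in this key is A#.
Together with the bass C#, this spells F# major in second inversion.

C#, F#, A#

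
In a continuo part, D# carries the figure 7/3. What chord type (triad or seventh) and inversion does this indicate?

seventh chord, root position

7/3 is shorthand for 7/5/3.
Intervals of 7/5/3 above the bass form a seventh chord; the bass is the root, so this is root position.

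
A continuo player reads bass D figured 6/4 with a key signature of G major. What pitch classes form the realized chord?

D, G, B

A fourth above D in this key is G.
A sixth above D in this key is B.
Together with the bass D, this spells G major in second inversion.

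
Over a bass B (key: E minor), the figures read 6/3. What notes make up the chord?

A third above B in this key is D.
A sixth above B in this key is G.
Together with the bass B, this spells G major in first inversion.

B, D, G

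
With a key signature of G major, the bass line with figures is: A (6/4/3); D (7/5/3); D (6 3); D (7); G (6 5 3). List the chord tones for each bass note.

A, C, D, F# | D, F#, A, C | D, F#, B | D, F#, A, C | G, B, D, E

A (6/4/3): A, C, D, F#.
D (7/5/3): D, F#, A, C.
D (6/3): D, F#, B.
D (7/5/3): D, F#, A, C.
G (6/5/3): G, B, D, E.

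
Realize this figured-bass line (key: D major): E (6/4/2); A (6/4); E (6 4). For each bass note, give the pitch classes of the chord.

E, F#, A, C# | A, D, F# | E, A, C#

E (6/4/2): E, F#, A, C#.
A (6/4): A, D, F#.
E (6/4): E, A, C#.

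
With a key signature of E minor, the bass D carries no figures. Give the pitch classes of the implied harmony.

D, F#, A

An unfigured bass implies 5/3.
A third above D in this key is F#.
A fifth above D in this key is A.
Together with the bass D, this spells D major in root position.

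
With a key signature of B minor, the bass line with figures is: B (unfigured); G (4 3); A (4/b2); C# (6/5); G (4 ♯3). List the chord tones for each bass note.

B, D, F# | G, B, C#, E | A, Bb, D, F# | C#, E, G, A | G, B#, C#, E

B (5/3): B, D, F#.
G (6/4/3): G, B, C#, E.
A (6/4/b2): A, Bb, D, F#.
C# (6/5/3): C#, E, G, A.
G (6/4/#3): G, B#, C#, E.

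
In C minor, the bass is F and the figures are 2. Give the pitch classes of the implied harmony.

F, G, Bb, D

The written figures 2 are shorthand for 6/4/2: the 6/4 are implied.
A second above F in this key is G.
A fourth above F in this key is Bb.
A sixth above F in this key is D.
Together with the bass F, this spells G minor seventh in third inversion.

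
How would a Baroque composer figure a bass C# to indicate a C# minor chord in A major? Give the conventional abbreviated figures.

C# is the root of C# minor, so the chord is in root position.
A triad in root position is figured 5/3, conventionally abbreviated (no figures — root-position triad).

no figures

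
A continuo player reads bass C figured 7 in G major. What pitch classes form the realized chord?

C, E, G, B

The written figures 7 are shorthand for 7/5/3: the 5/3 are implied.
A third above C in this key is E.
A fifth above C in this key is G.
A seventh above C in this key is B.
Together with the bass C, this spells C major seventh in root position.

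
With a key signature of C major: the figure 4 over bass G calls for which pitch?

Counting 3 letter steps above G lands on C; in C major, that letter is C.

C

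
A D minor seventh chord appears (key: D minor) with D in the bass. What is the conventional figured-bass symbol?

7

D is the root of D minor seventh, so the chord is in root position.
A seventh chord in root position is figured 7/5/3, conventionally abbreviated 7.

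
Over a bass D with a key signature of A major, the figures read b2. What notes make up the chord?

The written figures b2 are shorthand for 6/4/2: the 6/4 are implied.
A second above D in this key is E, lowered to Eb by the flat.
A fourth above D in this key is G#.
A sixth above D in this key is B.

D, Eb, G#, B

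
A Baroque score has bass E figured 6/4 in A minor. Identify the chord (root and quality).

The figures 6/4 indicate a triad in second inversion.
In second inversion the root lies a fourth above the bass: a fourth above E in A minor is A.
The chord tones are E, A, C, giving A minor.

A minor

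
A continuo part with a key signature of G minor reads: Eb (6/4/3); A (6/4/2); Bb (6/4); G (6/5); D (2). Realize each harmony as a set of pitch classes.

Eb (6/4/3): Eb, G, A, C.
A (6/4/2): A, Bb, D, F.
Bb (6/4): Bb, Eb, G.
G (6/5/3): G, Bb, D, Eb.
D (6/4/2): D, Eb, G, Bb.

Eb, G, A, C | A, Bb, D, F | Bb, Eb, G | G, Bb, D, Eb | D, Eb, G, Bb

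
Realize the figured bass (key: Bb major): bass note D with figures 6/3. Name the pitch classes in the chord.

A third above D in this key is F.
A sixth above D in this key is Bb.
Together with the bass D, this spells Bb major in first inversion.

D, F, Bb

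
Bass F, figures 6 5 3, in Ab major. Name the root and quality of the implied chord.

Db major seventh

The figures 6 5 3 indicate a seventh chord in first inversion.
In first inversion the root lies a sixth above the bass: a sixth above F in Ab major is Db.
The chord tones are F, Ab, C, Db, giving Db major seventh.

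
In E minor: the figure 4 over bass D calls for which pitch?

Counting 3 letter steps above D lands on G; in E minor, that letter is G.

G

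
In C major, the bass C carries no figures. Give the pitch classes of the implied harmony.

C, E, G

An unfigured bass implies 5/3.
A third above C in this key is E.
A fifth above C in this key is G.
Together with the bass C, this spells C major in root position.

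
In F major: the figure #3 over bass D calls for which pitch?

Counting 2 letter steps above D lands on F; in F major, that letter is F.
The #3 figure raises it a semitone, giving F#.

F#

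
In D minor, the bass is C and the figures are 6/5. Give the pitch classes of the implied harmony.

C, E, G, A

The written figures 6/5 are shorthand for 6/5/3: the 3 is implied.
A third above C in this key is E.
A fifth above C in this key is G.
A sixth above C in this key is A.
Together with the bass C, this spells A minor seventh in first inversion.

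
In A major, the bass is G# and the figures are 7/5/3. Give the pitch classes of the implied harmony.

G#, B, D, F#

A third above G# in this key is B.
A fifth above G# in this key is D.
A seventh above G# in this key is F#.
Together with the bass G#, this spells G# half-diminished seventh in root position.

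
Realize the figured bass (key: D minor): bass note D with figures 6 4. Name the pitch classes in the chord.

D, G, Bb

A fourth above D in this key is G.
A sixth above D in this key is Bb.
Together with the bass D, this spells G minor in second inversion.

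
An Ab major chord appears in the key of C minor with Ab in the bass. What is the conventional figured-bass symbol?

no figures

Ab is the root of Ab major, so the chord is in root position.
A triad in root position is figured 5/3, conventionally abbreviated (no figures — root-position triad).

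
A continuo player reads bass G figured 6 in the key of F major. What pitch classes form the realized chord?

G, Bb, E

The written figures 6 are shorthand for 6/3: the 3 is implied.
A third above G in this key is Bb.
A sixth above G in this key is E.
Together with the bass G, this spells E diminished in first inversion.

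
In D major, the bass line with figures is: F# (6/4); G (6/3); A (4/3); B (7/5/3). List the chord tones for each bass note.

F# (6/4): F#, B, D.
G (6/3): G, B, E.
A (6/4/3): A, C#, D, F#.
B (7/5/3): B, D, F#, A.

F#, B, D | G, B, E | A, C#, D, F# | B, D, F#, A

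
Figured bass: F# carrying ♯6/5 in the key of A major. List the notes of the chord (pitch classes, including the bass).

F#, A, C#, D#

The written figures ♯6/5 are shorthand for 6/5/3: the 3 is implied.
A third above F# in this key is A.
A fifth above F# in this key is C#.
A sixth above F# in this key is D, raised to D# by the sharp.
Together with the bass F#, this spells D# half-diminished seventh in first inversion.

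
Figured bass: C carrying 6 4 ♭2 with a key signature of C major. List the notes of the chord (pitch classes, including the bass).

A second above C in this key is D, lowered to Db by the flat.
A fourth above C in this key is F.
A sixth above C in this key is A.
Together with the bass C, this spells Db augmented major seventh in third inversion.

C, Db, F, A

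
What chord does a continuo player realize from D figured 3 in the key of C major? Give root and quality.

The figures 3 indicate a triad in root position.
In root position the bass is the root, so the root is D.
The chord tones are D, F, A, giving D minor.

D minor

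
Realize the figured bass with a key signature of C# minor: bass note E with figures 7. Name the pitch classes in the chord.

The written figures 7 are shorthand for 7/5/3: the 5/3 are implied.
A third above E in this key is G#.
A fifth above E in this key is B.
A seventh above E in this key is D#.
Together with the bass E, this spells E major seventh in root position.

E, G#, B, D#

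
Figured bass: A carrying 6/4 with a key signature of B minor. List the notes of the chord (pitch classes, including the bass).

A fourth above A in this key is D.
A sixth above A in this key is F#.
Together with the bass A, this spells D major in second inversion.

A, D, F#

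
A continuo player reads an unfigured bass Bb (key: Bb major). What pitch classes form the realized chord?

An unfigured bass implies 5/3.
A third above Bb in this key is D.
A fifth above Bb in this key is F.
Together with the bass Bb, this spells Bb major in root position.

Bb, D, F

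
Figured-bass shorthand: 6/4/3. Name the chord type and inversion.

seventh chord, second inversion

Intervals of 6/4/3 above the bass form a seventh chord; the bass is the fifth, so this is second inversion.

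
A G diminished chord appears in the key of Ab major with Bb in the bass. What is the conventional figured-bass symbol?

6

Bb is the third of G diminished, so the chord is in first inversion.
A triad in first inversion is figured 6/3, conventionally abbreviated 6.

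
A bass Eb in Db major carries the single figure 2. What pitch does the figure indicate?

Counting 1 letter step above Eb lands on F; in Db major, that letter is F.

F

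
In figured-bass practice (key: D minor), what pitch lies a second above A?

Bb

Counting 1 letter step above A lands on B; in D minor, that letter is Bb.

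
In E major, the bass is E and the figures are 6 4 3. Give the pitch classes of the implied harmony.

E, G#, A, C#

A third above E in this key is G#.
A fourth above E in this key is A.
A sixth above E in this key is C#.
Together with the bass E, this spells A major seventh in second inversion.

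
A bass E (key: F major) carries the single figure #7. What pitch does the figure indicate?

D#

Counting 6 letter steps above E lands on D; in F major, that letter is D.
The #7 figure raises it a semitone, giving D#.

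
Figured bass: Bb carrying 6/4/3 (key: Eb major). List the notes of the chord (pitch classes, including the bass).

A third above Bb in this key is D.
A fourth above Bb in this key is Eb.
A sixth above Bb in this key is G.
Together with the bass Bb, this spells Eb major seventh in second inversion.

Bb, D, Eb, G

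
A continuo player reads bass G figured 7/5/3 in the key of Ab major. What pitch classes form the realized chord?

G, Bb, Db, F

A third above G in this key is Bb.
A fifth above G in this key is Db.
A seventh above G in this key is F.
Together with the bass G, this spells G half-diminished seventh in root position.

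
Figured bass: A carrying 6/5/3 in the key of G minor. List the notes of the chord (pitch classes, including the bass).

A, C, Eb, F

A third above A in this key is C.
A fifth above A in this key is Eb.
A sixth above A in this key is F.
Together with the bass A, this spells F dominant seventh in first inversion.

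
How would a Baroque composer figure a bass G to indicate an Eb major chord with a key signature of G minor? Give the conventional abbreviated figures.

6

G is the third of Eb major, so the chord is in first inversion.
A triad in first inversion is figured 6/3, conventionally abbreviated 6.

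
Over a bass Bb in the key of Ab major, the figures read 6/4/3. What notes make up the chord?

Bb, Db, Eb, G

A third above Bb in this key is Db.
A fourth above Bb in this key is Eb.
A sixth above Bb in this key is G.
Together with the bass Bb, this spells Eb dominant seventh in second inversion.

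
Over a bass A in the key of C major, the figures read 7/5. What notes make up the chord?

The written figures 7/5 are shorthand for 7/5/3: the 3 is implied.
A third above A in this key is C.
A fifth above A in this key is E.
A seventh above A in this key is G.
Together with the bass A, this spells A minor seventh in root position.

A, C, E, G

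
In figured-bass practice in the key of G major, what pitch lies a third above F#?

Counting 2 letter steps above F# lands on A; in G major, that letter is A.

A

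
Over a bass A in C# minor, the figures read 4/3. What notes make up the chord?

A, C#, D#, F#

The written figures 4/3 are shorthand for 6/4/3: the 6 is implied.
A third above A in this key is C#.
A fourth above A in this key is D#.
A sixth above A in this key is F#.
Together with the bass A, this spells D# half-diminished seventh in second inversion.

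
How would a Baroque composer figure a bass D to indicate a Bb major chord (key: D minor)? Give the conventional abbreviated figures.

D is the third of Bb major, so the chord is in first inversion.
A triad in first inversion is figured 6/3, conventionally abbreviated 6.

6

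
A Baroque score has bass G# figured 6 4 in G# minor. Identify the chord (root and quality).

The figures 6 4 indicate a triad in second inversion.
In second inversion the root lies a fourth above the bass: a fourth above G# in G# minor is C#.
The chord tones are G#, C#, E, giving C# minor.

C# minor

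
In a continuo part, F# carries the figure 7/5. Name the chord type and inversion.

seventh chord, root position

7/5 is shorthand for 7/5/3.
Intervals of 7/5/3 above the bass form a seventh chord; the bass is the root, so this is root position.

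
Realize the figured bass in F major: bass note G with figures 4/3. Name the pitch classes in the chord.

G, Bb, C, E

The written figures 4/3 are shorthand for 6/4/3: the 6 is implied.
A third above G in this key is Bb.
A fourth above G in this key is C.
A sixth above G in this key is E.
Together with the bass G, this spells C dominant seventh in second inversion.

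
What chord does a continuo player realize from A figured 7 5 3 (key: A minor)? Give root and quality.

The figures 7 5 3 indicate a seventh chord in root position.
In root position the bass is the root, so the root is A.
The chord tones are A, C, E, G, giving A minor seventh.

A minor seventh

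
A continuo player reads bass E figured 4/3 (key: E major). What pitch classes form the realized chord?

The written figures 4/3 are shorthand for 6/4/3: the 6 is implied.
A third above E in this key is G#.
A fourth above E in this key is A.
A sixth above E in this key is C#.
Together with the bass E, this spells A major seventh in second inversion.

E, G#, A, C#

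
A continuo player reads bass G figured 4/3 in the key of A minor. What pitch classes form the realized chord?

G, B, C, E

The written figures 4/3 are shorthand for 6/4/3: the 6 is implied.
A third above G in this key is B.
A fourth above G in this key is C.
A sixth above G in this key is E.
Together with the bass G, this spells C major seventh in second inversion.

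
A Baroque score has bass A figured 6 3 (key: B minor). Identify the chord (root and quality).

The figures 6 3 indicate a triad in first inversion.
In first inversion the root lies a sixth above the bass: a sixth above A in B minor is F#.
The chord tones are A, C#, F#, giving F# minor.

F# minor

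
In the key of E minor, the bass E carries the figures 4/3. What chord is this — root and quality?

The figures 4/3 indicate a seventh chord in second inversion.
In second inversion the root lies a fourth above the bass: a fourth above E in E minor is A.
The chord tones are E, G, A, C, giving A minor seventh.

A minor seventh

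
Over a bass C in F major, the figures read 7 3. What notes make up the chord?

C, E, G, Bb

The written figures 7 3 are shorthand for 7/5/3: the 5 is implied.
A third above C in this key is E.
A fifth above C in this key is G.
A seventh above C in this key is Bb.
Together with the bass C, this spells C dominant seventh in root position.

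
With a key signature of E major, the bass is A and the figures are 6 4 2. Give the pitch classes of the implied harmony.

A, B, D#, F#

A second above A in this key is B.
A fourth above A in this key is D#.
A sixth above A in this key is F#.
Together with the bass A, this spells B dominant seventh in third inversion.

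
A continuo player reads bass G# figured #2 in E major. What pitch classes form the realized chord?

G#, A#, C#, E

The written figures #2 are shorthand for 6/4/2: the 6/4 are implied.
A second above G# in this key is A, raised to A# by the sharp.
A fourth above G# in this key is C#.
A sixth above G# in this key is E.
Together with the bass G#, this spells A# half-diminished seventh in third inversion.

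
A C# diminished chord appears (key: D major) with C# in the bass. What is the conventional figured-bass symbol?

C# is the root of C# diminished, so the chord is in root position.
A triad in root position is figured 5/3, conventionally abbreviated (no figures — root-position triad).

no figures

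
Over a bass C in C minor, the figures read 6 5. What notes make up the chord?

The written figures 6 5 are shorthand for 6/5/3: the 3 is implied.
A third above C in this key is Eb.
A fifth above C in this key is G.
A sixth above C in this key is Ab.
Together with the bass C, this spells Ab major seventh in first inversion.

C, Eb, G, Ab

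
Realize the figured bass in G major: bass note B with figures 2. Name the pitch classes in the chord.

B, C, E, G

The written figures 2 are shorthand for 6/4/2: the 6/4 are implied.
A second above B in this key is C.
A fourth above B in this key is E.
A sixth above B in this key is G.
Together with the bass B, this spells C major seventh in third inversion.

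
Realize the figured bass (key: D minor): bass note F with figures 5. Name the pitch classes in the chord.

F, A, C

The written figures 5 are shorthand for 5/3: the 3 is implied.
A third above F in this key is A.
A fifth above F in this key is C.
Together with the bass F, this spells F major in root position.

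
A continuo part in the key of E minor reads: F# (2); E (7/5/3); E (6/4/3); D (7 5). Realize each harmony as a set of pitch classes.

F# (6/4/2): F#, G, B, D.
E (7/5/3): E, G, B, D.
E (6/4/3): E, G, A, C.
D (7/5/3): D, F#, A, C.

F#, G, B, D | E, G, B, D | E, G, A, C | D, F#, A, C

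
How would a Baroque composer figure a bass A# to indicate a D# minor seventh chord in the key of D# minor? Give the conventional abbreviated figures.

A# is the fifth of D# minor seventh, so the chord is in second inversion.
A seventh chord in second inversion is figured 6/4/3, conventionally abbreviated 4/3.

4/3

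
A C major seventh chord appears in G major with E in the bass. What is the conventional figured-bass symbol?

6/5

E is the third of C major seventh, so the chord is in first inversion.
A seventh chord in first inversion is figured 6/5/3, conventionally abbreviated 6/5.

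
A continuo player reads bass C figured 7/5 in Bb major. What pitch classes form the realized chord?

The written figures 7/5 are shorthand for 7/5/3: the 3 is implied.
A third above C in this key is Eb.
A fifth above C in this key is G.
A seventh above C in this key is Bb.
Together with the bass C, this spells C minor seventh in root position.

C, Eb, G, Bb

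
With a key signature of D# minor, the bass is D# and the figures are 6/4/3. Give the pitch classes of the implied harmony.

D#, F#, G#, B

A third above D# in this key is F#.
A fourth above D# in this key is G#.
A sixth above D# in this key is B.
Together with the bass D#, this spells G# minor seventh in second inversion.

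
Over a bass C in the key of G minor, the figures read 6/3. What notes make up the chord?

C, Eb, A

A third above C in this key is Eb.
A sixth above C in this key is A.
Together with the bass C, this spells A diminished in first inversion.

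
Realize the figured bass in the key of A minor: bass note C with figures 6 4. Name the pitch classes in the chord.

A fourth above C in this key is F.
A sixth above C in this key is A.
Together with the bass C, this spells F major in second inversion.

C, F, A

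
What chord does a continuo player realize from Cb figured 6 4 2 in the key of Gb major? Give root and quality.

Db dominant seventh

The figures 6 4 2 indicate a seventh chord in third inversion.
In third inversion the root lies a second above the bass: a second above Cb in Gb major is Db.
The chord tones are Cb, Db, F, Ab, giving Db dominant seventh.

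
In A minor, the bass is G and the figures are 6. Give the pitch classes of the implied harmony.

G, B, E

The written figures 6 are shorthand for 6/3: the 3 is implied.
A third above G in this key is B.
A sixth above G in this key is E.
Together with the bass G, this spells E minor in first inversion.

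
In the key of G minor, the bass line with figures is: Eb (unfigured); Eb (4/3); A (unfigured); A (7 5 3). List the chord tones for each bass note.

Eb (5/3): Eb, G, Bb.
Eb (6/4/3): Eb, G, A, C.
A (5/3): A, C, Eb.
A (7/5/3): A, C, Eb, G.

Eb, G, Bb | Eb, G, A, C | A, C, Eb | A, C, Eb, G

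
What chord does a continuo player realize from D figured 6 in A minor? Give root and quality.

B diminished

The figures 6 indicate a triad in first inversion.
In first inversion the root lies a sixth above the bass: a sixth above D in A minor is B.
The chord tones are D, F, B, giving B diminished.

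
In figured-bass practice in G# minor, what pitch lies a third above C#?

E

Counting 2 letter steps above C# lands on E; in G# minor, that letter is E.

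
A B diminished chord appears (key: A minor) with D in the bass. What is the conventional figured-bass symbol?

6

D is the third of B diminished, so the chord is in first inversion.
A triad in first inversion is figured 6/3, conventionally abbreviated 6.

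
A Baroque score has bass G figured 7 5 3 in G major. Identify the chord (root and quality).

G major seventh

The figures 7 5 3 indicate a seventh chord in root position.
In root position the bass is the root, so the root is G.
The chord tones are G, B, D, F#, giving G major seventh.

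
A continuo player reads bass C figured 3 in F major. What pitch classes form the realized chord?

The written figures 3 are shorthand for 5/3: the 5 is implied.
A third above C in this key is E.
A fifth above C in this key is G.
Together with the bass C, this spells C major in root position.

C, E, G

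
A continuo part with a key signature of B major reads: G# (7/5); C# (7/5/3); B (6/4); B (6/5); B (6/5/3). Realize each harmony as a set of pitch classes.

G#, B, D#, F# | C#, E, G#, B | B, E, G# | B, D#, F#, G# | B, D#, F#, G#

G# (7/5/3): G#, B, D#, F#.
C# (7/5/3): C#, E, G#, B.
B (6/4): B, E, G#.
B (6/5/3): B, D#, F#, G#.
B (6/5/3): B, D#, F#, G#.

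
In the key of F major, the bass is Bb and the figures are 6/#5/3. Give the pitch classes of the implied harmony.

A third above Bb in this key is D.
A fifth above Bb in this key is F, raised to F# by the sharp.
A sixth above Bb in this key is G.
Together with the bass Bb, this spells G minor-major seventh in first inversion.

Bb, D, F#, G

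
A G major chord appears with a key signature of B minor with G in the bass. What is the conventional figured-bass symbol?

no figures

G is the root of G major, so the chord is in root position.
A triad in root position is figured 5/3, conventionally abbreviated (no figures — root-position triad).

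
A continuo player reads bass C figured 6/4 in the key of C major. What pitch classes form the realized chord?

C, F, A

A fourth above C in this key is F.
A sixth above C in this key is A.
Together with the bass C, this spells F major in second inversion.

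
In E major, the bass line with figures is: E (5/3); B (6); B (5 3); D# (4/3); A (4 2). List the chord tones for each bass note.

E (5/3): E, G#, B.
B (6/3): B, D#, G#.
B (5/3): B, D#, F#.
D# (6/4/3): D#, F#, G#, B.
A (6/4/2): A, B, D#, F#.

E, G#, B | B, D#, G# | B, D#, F# | D#, F#, G#, B | A, B, D#, F#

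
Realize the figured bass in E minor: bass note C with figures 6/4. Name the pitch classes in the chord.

C, F#, A

A fourth above C in this key is F#.
A sixth above C in this key is A.
Together with the bass C, this spells F# diminished in second inversion.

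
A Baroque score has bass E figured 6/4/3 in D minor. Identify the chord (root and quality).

The figures 6/4/3 indicate a seventh chord in second inversion.
In second inversion the root lies a fourth above the bass: a fourth above E in D minor is A.
The chord tones are E, G, A, C, giving A minor seventh.

A minor seventh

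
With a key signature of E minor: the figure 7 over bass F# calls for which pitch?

E

Counting 6 letter steps above F# lands on E; in E minor, that letter is E.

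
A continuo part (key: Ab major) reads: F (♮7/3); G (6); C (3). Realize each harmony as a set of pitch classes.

F (♮7/5/3): F, Ab, C, E.
G (6/3): G, Bb, Eb.
C (5/3): C, Eb, G.

F, Ab, C, E | G, Bb, Eb | C, Eb, G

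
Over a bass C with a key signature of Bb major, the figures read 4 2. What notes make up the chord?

C, D, F, A

The written figures 4 2 are shorthand for 6/4/2: the 6 is implied.
A second above C in this key is D.
A fourth above C in this key is F.
A sixth above C in this key is A.
Together with the bass C, this spells D minor seventh in third inversion.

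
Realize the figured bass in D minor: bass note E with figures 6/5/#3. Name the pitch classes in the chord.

E, G#, Bb, C

A third above E in this key is G, raised to G# by the sharp.
A fifth above E in this key is Bb.
A sixth above E in this key is C.
Together with the bass E, this spells C augmented seventh in first inversion.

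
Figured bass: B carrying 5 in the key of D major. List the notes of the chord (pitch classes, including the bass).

The written figures 5 are shorthand for 5/3: the 3 is implied.
A third above B in this key is D.
A fifth above B in this key is F#.
Together with the bass B, this spells B minor in root position.

B, D, F#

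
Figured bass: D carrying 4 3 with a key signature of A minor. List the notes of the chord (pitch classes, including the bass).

The written figures 4 3 are shorthand for 6/4/3: the 6 is implied.
A third above D in this key is F.
A fourth above D in this key is G.
A sixth above D in this key is B.
Together with the bass D, this spells G dominant seventh in second inversion.

D, F, G, B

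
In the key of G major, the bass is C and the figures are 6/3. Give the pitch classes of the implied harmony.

A third above C in this key is E.
A sixth above C in this key is A.
Together with the bass C, this spells A minor in first inversion.

C, E, A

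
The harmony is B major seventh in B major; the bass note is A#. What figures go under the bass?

4/2

A# is the seventh of B major seventh, so the chord is in third inversion.
A seventh chord in third inversion is figured 6/4/2, conventionally abbreviated 4/2.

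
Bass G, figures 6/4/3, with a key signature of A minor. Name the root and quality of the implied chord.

C major seventh

The figures 6/4/3 indicate a seventh chord in second inversion.
In second inversion the root lies a fourth above the bass: a fourth above G in A minor is C.
The chord tones are G, B, C, E, giving C major seventh.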